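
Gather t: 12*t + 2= 12*t + 2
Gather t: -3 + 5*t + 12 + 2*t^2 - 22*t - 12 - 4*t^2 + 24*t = -2*t^2 + 7*t - 3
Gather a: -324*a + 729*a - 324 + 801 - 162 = 405*a + 315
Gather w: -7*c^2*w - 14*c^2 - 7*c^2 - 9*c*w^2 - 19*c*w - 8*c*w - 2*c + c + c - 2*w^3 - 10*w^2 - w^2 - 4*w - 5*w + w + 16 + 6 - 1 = -21*c^2 - 2*w^3 + w^2*(-9*c - 11) + w*(-7*c^2 - 27*c - 8) + 21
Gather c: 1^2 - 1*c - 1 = -c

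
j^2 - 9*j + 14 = (j - 7)*(j - 2)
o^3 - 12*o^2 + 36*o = o*(o - 6)^2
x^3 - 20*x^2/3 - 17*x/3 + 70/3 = (x - 7)*(x - 5/3)*(x + 2)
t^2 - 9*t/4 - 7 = (t - 4)*(t + 7/4)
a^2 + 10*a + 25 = (a + 5)^2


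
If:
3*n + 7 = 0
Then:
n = -7/3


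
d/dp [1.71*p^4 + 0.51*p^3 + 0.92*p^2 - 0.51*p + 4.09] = 6.84*p^3 + 1.53*p^2 + 1.84*p - 0.51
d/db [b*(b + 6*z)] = 2*b + 6*z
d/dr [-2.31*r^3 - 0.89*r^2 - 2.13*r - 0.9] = -6.93*r^2 - 1.78*r - 2.13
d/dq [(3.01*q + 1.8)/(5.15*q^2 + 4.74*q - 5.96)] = (15.5015*q^2 + 14.2674*q - (3.01*q + 1.8)*(10.3*q + 4.74) - 17.9396)/(5.15*q^2 + 4.74*q - 5.96)^2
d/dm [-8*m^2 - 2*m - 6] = -16*m - 2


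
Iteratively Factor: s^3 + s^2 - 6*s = (s - 2)*(s^2 + 3*s) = s*(s - 2)*(s + 3)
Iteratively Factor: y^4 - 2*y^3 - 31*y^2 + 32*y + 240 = (y + 4)*(y^3 - 6*y^2 - 7*y + 60) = (y - 5)*(y + 4)*(y^2 - y - 12) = (y - 5)*(y + 3)*(y + 4)*(y - 4)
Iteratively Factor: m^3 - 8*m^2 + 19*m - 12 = (m - 4)*(m^2 - 4*m + 3) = (m - 4)*(m - 3)*(m - 1)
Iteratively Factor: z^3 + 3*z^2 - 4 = (z + 2)*(z^2 + z - 2) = (z - 1)*(z + 2)*(z + 2)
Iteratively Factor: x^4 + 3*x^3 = (x)*(x^3 + 3*x^2) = x*(x + 3)*(x^2) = x^2*(x + 3)*(x)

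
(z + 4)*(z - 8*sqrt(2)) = z^2 - 8*sqrt(2)*z + 4*z - 32*sqrt(2)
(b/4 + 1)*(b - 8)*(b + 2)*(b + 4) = b^4/4 + b^3/2 - 12*b^2 - 56*b - 64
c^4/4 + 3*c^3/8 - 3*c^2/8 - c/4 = c*(c/4 + 1/2)*(c - 1)*(c + 1/2)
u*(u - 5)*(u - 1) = u^3 - 6*u^2 + 5*u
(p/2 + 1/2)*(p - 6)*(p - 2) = p^3/2 - 7*p^2/2 + 2*p + 6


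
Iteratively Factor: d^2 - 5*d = (d)*(d - 5)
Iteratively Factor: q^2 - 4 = (q + 2)*(q - 2)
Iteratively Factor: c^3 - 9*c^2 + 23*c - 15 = (c - 5)*(c^2 - 4*c + 3) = (c - 5)*(c - 1)*(c - 3)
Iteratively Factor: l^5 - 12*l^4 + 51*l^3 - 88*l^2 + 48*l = (l - 3)*(l^4 - 9*l^3 + 24*l^2 - 16*l) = (l - 4)*(l - 3)*(l^3 - 5*l^2 + 4*l) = (l - 4)*(l - 3)*(l - 1)*(l^2 - 4*l) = l*(l - 4)*(l - 3)*(l - 1)*(l - 4)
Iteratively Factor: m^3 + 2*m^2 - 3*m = (m)*(m^2 + 2*m - 3) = m*(m + 3)*(m - 1)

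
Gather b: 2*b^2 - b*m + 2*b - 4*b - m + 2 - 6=2*b^2 + b*(-m - 2) - m - 4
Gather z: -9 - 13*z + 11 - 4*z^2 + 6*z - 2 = -4*z^2 - 7*z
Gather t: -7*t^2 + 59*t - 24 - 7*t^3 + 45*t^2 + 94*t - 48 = -7*t^3 + 38*t^2 + 153*t - 72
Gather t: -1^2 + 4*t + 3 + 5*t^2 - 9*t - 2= 5*t^2 - 5*t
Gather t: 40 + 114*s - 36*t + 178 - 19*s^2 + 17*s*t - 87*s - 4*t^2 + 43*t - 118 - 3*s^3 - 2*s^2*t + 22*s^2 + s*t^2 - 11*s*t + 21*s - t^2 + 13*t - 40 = -3*s^3 + 3*s^2 + 48*s + t^2*(s - 5) + t*(-2*s^2 + 6*s + 20) + 60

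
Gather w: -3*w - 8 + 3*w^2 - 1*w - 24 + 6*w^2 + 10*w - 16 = 9*w^2 + 6*w - 48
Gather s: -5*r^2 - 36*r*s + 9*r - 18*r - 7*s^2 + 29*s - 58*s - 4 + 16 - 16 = -5*r^2 - 9*r - 7*s^2 + s*(-36*r - 29) - 4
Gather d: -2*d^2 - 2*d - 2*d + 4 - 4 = -2*d^2 - 4*d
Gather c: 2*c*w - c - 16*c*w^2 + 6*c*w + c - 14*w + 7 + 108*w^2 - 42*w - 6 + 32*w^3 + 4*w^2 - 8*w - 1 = c*(-16*w^2 + 8*w) + 32*w^3 + 112*w^2 - 64*w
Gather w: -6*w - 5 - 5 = -6*w - 10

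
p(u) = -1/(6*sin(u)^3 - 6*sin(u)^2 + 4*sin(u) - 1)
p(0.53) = -3.79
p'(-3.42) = -37.69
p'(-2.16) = -0.10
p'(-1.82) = -0.03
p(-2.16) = 0.08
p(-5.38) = -0.74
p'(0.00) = 4.00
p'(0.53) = 31.38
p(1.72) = -0.35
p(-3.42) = 4.36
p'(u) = -(-18*sin(u)^2*cos(u) + 12*sin(u)*cos(u) - 4*cos(u))/(6*sin(u)^3 - 6*sin(u)^2 + 4*sin(u) - 1)^2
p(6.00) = 0.37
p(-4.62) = -0.34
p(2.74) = -194.72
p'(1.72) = -0.17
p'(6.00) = 1.14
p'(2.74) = -71881.42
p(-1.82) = 0.06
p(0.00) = 1.00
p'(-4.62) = -0.10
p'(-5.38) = 1.94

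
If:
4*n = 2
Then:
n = 1/2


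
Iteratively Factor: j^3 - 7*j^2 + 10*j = (j - 5)*(j^2 - 2*j) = (j - 5)*(j - 2)*(j)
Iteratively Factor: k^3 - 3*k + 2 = (k - 1)*(k^2 + k - 2) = (k - 1)*(k + 2)*(k - 1)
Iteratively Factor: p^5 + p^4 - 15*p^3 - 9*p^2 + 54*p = (p - 2)*(p^4 + 3*p^3 - 9*p^2 - 27*p) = (p - 2)*(p + 3)*(p^3 - 9*p) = (p - 3)*(p - 2)*(p + 3)*(p^2 + 3*p) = (p - 3)*(p - 2)*(p + 3)^2*(p)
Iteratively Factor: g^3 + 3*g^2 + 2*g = (g + 2)*(g^2 + g) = (g + 1)*(g + 2)*(g)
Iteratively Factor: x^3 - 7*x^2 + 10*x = (x - 2)*(x^2 - 5*x) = (x - 5)*(x - 2)*(x)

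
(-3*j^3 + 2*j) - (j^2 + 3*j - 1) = -3*j^3 - j^2 - j + 1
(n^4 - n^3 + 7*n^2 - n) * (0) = 0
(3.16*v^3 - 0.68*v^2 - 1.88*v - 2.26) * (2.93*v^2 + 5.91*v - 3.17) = 9.2588*v^5 + 16.6832*v^4 - 19.5444*v^3 - 15.577*v^2 - 7.397*v + 7.1642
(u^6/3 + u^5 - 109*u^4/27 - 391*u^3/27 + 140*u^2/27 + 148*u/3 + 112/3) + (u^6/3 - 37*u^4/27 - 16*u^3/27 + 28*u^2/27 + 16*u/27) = 2*u^6/3 + u^5 - 146*u^4/27 - 407*u^3/27 + 56*u^2/9 + 1348*u/27 + 112/3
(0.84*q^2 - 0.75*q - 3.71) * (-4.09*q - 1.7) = -3.4356*q^3 + 1.6395*q^2 + 16.4489*q + 6.307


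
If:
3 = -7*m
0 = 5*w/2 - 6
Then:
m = -3/7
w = 12/5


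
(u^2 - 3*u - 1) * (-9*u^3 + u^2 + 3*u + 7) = -9*u^5 + 28*u^4 + 9*u^3 - 3*u^2 - 24*u - 7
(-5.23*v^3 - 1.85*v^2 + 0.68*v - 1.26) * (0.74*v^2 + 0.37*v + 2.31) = -3.8702*v^5 - 3.3041*v^4 - 12.2626*v^3 - 4.9543*v^2 + 1.1046*v - 2.9106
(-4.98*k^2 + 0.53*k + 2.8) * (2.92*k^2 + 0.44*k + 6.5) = -14.5416*k^4 - 0.6436*k^3 - 23.9608*k^2 + 4.677*k + 18.2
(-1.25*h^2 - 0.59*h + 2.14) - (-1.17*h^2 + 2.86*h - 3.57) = -0.0800000000000001*h^2 - 3.45*h + 5.71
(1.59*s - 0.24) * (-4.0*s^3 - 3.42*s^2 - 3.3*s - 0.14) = -6.36*s^4 - 4.4778*s^3 - 4.4262*s^2 + 0.5694*s + 0.0336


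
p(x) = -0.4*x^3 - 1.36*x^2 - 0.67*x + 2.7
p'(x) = -1.2*x^2 - 2.72*x - 0.67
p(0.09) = 2.63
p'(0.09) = -0.92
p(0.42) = 2.15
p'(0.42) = -2.02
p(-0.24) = 2.79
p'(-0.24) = -0.09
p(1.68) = -4.16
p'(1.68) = -8.63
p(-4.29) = 12.13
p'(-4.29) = -11.09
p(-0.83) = 2.55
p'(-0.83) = 0.76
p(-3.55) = 5.83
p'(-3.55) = -6.14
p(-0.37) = 2.78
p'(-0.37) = 0.17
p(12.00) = -892.38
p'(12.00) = -206.11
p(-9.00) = 190.17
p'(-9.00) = -73.39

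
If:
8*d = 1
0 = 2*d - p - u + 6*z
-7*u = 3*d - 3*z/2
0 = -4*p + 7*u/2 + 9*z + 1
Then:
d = 1/8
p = 13/100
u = -3/50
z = -3/100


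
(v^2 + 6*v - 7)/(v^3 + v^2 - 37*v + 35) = 1/(v - 5)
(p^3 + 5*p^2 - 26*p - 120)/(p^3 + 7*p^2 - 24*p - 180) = (p + 4)/(p + 6)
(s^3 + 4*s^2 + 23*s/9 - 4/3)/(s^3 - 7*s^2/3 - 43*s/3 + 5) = (s + 4/3)/(s - 5)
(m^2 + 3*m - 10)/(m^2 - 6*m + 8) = (m + 5)/(m - 4)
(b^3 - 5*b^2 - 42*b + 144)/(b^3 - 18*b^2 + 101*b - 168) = (b + 6)/(b - 7)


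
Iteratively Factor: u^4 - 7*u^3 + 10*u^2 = (u - 5)*(u^3 - 2*u^2) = u*(u - 5)*(u^2 - 2*u) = u^2*(u - 5)*(u - 2)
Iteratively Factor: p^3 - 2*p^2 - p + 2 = (p - 1)*(p^2 - p - 2) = (p - 2)*(p - 1)*(p + 1)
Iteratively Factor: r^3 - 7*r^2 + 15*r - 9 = (r - 3)*(r^2 - 4*r + 3) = (r - 3)^2*(r - 1)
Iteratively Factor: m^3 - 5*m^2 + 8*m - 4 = (m - 1)*(m^2 - 4*m + 4) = (m - 2)*(m - 1)*(m - 2)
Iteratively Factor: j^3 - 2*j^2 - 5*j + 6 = (j + 2)*(j^2 - 4*j + 3) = (j - 1)*(j + 2)*(j - 3)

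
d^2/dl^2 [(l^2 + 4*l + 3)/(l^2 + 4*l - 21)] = 48*(3*l^2 + 12*l + 37)/(l^6 + 12*l^5 - 15*l^4 - 440*l^3 + 315*l^2 + 5292*l - 9261)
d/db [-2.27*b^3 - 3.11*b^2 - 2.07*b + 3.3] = -6.81*b^2 - 6.22*b - 2.07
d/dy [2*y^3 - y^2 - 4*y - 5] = 6*y^2 - 2*y - 4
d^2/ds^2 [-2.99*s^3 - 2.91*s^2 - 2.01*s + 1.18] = -17.94*s - 5.82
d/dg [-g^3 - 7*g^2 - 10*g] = -3*g^2 - 14*g - 10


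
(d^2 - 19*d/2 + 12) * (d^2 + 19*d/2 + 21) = d^4 - 229*d^2/4 - 171*d/2 + 252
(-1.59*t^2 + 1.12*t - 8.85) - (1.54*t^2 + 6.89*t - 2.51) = -3.13*t^2 - 5.77*t - 6.34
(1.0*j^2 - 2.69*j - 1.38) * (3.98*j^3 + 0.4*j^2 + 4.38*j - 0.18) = 3.98*j^5 - 10.3062*j^4 - 2.1884*j^3 - 12.5142*j^2 - 5.5602*j + 0.2484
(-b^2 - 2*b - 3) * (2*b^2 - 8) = -2*b^4 - 4*b^3 + 2*b^2 + 16*b + 24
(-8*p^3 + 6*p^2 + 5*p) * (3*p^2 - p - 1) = -24*p^5 + 26*p^4 + 17*p^3 - 11*p^2 - 5*p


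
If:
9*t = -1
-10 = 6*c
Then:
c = -5/3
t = -1/9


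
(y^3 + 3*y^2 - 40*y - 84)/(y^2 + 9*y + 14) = y - 6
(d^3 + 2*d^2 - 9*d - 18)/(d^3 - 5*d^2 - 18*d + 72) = (d^2 + 5*d + 6)/(d^2 - 2*d - 24)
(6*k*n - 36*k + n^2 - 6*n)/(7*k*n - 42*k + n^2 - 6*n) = (6*k + n)/(7*k + n)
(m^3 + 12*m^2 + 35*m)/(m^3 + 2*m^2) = (m^2 + 12*m + 35)/(m*(m + 2))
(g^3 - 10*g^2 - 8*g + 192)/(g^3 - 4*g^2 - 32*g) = (g - 6)/g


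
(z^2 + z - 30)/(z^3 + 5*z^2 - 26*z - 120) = 1/(z + 4)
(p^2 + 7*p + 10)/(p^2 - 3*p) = (p^2 + 7*p + 10)/(p*(p - 3))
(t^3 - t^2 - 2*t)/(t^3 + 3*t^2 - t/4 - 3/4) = 4*t*(t^2 - t - 2)/(4*t^3 + 12*t^2 - t - 3)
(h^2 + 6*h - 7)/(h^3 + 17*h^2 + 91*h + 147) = (h - 1)/(h^2 + 10*h + 21)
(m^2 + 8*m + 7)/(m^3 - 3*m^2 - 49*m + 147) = (m + 1)/(m^2 - 10*m + 21)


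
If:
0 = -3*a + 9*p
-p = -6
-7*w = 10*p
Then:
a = 18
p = 6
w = -60/7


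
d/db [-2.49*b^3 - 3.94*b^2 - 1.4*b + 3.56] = -7.47*b^2 - 7.88*b - 1.4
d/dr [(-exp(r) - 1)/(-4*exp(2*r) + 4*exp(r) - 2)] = (-2*exp(2*r) - 4*exp(r) + 3)*exp(r)/(2*(4*exp(4*r) - 8*exp(3*r) + 8*exp(2*r) - 4*exp(r) + 1))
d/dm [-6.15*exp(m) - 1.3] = -6.15*exp(m)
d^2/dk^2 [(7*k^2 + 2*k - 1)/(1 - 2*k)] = -14/(8*k^3 - 12*k^2 + 6*k - 1)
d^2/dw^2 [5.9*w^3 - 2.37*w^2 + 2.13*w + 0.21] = 35.4*w - 4.74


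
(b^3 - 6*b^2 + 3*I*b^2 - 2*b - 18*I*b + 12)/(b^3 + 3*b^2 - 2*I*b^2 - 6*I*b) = (b^3 + 3*b^2*(-2 + I) - 2*b*(1 + 9*I) + 12)/(b*(b^2 + b*(3 - 2*I) - 6*I))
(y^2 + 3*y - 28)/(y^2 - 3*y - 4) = (y + 7)/(y + 1)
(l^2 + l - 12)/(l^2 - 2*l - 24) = (l - 3)/(l - 6)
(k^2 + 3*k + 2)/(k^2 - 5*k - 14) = (k + 1)/(k - 7)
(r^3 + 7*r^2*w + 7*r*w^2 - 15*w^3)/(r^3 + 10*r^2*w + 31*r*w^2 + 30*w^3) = (r - w)/(r + 2*w)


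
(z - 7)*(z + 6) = z^2 - z - 42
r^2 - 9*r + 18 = (r - 6)*(r - 3)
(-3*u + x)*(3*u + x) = -9*u^2 + x^2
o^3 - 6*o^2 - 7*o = o*(o - 7)*(o + 1)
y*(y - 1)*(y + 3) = y^3 + 2*y^2 - 3*y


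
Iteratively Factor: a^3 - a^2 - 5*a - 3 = (a + 1)*(a^2 - 2*a - 3) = (a - 3)*(a + 1)*(a + 1)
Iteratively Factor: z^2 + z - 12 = (z + 4)*(z - 3)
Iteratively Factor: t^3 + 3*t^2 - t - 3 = (t + 1)*(t^2 + 2*t - 3) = (t - 1)*(t + 1)*(t + 3)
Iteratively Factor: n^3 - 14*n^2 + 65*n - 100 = (n - 4)*(n^2 - 10*n + 25) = (n - 5)*(n - 4)*(n - 5)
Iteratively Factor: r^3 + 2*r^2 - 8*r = (r)*(r^2 + 2*r - 8) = r*(r + 4)*(r - 2)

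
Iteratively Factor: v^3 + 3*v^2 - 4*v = (v + 4)*(v^2 - v) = (v - 1)*(v + 4)*(v)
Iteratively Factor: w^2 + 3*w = (w)*(w + 3)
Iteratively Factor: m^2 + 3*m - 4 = (m + 4)*(m - 1)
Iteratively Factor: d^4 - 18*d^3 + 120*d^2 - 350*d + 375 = (d - 3)*(d^3 - 15*d^2 + 75*d - 125) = (d - 5)*(d - 3)*(d^2 - 10*d + 25) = (d - 5)^2*(d - 3)*(d - 5)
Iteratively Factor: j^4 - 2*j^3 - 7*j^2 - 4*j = (j - 4)*(j^3 + 2*j^2 + j) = (j - 4)*(j + 1)*(j^2 + j) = j*(j - 4)*(j + 1)*(j + 1)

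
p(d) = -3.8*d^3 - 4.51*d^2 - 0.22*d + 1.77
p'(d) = -11.4*d^2 - 9.02*d - 0.22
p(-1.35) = 3.20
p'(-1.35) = -8.82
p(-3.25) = 85.30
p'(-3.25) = -91.32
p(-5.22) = 420.53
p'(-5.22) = -263.77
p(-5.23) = 423.17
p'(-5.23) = -264.87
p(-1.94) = 12.97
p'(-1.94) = -25.63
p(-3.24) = 84.39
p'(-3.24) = -90.67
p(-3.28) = 88.06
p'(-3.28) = -93.28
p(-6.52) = 864.72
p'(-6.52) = -426.03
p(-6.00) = 661.53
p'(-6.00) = -356.50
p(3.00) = -142.08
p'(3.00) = -129.88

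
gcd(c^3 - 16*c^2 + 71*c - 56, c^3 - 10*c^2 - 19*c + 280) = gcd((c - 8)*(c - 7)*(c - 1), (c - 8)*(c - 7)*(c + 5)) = c^2 - 15*c + 56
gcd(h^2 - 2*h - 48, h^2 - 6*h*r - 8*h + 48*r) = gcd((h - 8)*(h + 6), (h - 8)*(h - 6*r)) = h - 8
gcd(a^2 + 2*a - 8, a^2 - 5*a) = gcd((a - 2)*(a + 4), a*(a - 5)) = 1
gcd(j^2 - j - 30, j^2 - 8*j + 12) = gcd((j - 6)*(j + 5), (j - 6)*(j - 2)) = j - 6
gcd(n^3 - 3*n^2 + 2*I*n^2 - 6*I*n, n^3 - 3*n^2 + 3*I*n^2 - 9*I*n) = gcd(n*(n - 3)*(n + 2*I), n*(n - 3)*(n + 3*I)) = n^2 - 3*n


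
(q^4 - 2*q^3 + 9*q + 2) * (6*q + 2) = 6*q^5 - 10*q^4 - 4*q^3 + 54*q^2 + 30*q + 4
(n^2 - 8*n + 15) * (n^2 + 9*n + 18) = n^4 + n^3 - 39*n^2 - 9*n + 270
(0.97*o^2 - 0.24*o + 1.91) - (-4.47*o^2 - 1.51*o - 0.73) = 5.44*o^2 + 1.27*o + 2.64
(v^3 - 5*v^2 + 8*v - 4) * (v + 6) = v^4 + v^3 - 22*v^2 + 44*v - 24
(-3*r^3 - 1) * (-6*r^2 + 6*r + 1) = 18*r^5 - 18*r^4 - 3*r^3 + 6*r^2 - 6*r - 1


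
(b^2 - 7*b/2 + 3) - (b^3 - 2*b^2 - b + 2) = -b^3 + 3*b^2 - 5*b/2 + 1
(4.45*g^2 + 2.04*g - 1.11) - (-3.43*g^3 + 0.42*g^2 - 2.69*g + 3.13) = 3.43*g^3 + 4.03*g^2 + 4.73*g - 4.24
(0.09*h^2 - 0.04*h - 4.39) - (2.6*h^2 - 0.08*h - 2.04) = -2.51*h^2 + 0.04*h - 2.35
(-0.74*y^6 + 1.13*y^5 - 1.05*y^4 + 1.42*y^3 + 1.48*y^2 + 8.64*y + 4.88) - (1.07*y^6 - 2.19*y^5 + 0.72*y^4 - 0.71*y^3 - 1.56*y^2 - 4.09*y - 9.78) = -1.81*y^6 + 3.32*y^5 - 1.77*y^4 + 2.13*y^3 + 3.04*y^2 + 12.73*y + 14.66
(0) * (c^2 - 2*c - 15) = 0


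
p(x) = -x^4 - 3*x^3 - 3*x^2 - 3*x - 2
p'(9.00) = -3702.00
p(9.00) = -9020.00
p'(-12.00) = 5685.00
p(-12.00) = -15950.00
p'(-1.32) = -1.56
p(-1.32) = 0.60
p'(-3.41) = 71.41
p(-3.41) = -42.91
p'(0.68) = -12.50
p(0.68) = -6.58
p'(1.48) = -44.56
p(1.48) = -27.53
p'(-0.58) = -1.77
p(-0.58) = -0.80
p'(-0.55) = -1.76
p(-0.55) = -0.85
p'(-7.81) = 1400.41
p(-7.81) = -2452.94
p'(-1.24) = -1.77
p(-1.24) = 0.46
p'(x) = -4*x^3 - 9*x^2 - 6*x - 3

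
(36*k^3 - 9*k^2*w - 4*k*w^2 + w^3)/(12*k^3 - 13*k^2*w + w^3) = (-12*k^2 - k*w + w^2)/(-4*k^2 + 3*k*w + w^2)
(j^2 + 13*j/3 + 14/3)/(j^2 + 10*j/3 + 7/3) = (j + 2)/(j + 1)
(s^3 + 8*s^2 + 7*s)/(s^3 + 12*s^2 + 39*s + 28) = s/(s + 4)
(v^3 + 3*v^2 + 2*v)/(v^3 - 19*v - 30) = v*(v + 1)/(v^2 - 2*v - 15)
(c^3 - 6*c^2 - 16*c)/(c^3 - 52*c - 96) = c/(c + 6)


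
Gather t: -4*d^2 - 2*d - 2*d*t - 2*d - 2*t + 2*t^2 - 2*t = -4*d^2 - 4*d + 2*t^2 + t*(-2*d - 4)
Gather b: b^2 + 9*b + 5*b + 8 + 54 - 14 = b^2 + 14*b + 48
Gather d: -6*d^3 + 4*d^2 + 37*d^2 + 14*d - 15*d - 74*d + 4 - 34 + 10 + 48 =-6*d^3 + 41*d^2 - 75*d + 28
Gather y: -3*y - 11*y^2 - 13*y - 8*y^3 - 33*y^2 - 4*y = -8*y^3 - 44*y^2 - 20*y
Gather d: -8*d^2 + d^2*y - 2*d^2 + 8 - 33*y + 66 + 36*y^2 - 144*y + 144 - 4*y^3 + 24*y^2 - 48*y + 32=d^2*(y - 10) - 4*y^3 + 60*y^2 - 225*y + 250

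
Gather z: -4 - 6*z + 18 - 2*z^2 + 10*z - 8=-2*z^2 + 4*z + 6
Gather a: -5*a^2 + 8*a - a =-5*a^2 + 7*a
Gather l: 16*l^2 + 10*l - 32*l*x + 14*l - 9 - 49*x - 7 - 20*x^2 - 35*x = 16*l^2 + l*(24 - 32*x) - 20*x^2 - 84*x - 16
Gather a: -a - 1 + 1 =-a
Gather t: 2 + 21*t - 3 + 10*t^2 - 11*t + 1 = 10*t^2 + 10*t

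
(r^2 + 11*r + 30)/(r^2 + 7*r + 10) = (r + 6)/(r + 2)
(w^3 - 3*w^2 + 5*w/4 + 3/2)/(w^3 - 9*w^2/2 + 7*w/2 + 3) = (w - 3/2)/(w - 3)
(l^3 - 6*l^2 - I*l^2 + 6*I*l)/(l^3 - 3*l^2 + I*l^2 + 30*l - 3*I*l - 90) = l*(l^2 - l*(6 + I) + 6*I)/(l^3 + l^2*(-3 + I) + 3*l*(10 - I) - 90)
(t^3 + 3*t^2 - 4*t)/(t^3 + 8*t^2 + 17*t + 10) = t*(t^2 + 3*t - 4)/(t^3 + 8*t^2 + 17*t + 10)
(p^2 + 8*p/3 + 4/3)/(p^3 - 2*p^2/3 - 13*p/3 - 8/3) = (3*p^2 + 8*p + 4)/(3*p^3 - 2*p^2 - 13*p - 8)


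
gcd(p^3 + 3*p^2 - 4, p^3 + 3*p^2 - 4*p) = p - 1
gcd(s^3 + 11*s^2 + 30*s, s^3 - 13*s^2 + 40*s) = s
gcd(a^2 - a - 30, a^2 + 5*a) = a + 5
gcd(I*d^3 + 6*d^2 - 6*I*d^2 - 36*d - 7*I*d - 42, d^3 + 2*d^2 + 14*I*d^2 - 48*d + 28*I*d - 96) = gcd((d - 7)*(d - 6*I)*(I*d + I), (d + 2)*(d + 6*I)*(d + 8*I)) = 1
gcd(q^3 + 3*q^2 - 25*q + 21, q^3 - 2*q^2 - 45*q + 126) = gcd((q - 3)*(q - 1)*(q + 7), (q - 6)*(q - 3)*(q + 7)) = q^2 + 4*q - 21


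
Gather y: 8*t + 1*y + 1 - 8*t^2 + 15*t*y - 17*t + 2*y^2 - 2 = -8*t^2 - 9*t + 2*y^2 + y*(15*t + 1) - 1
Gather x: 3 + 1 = 4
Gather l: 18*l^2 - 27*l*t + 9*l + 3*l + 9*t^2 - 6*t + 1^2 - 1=18*l^2 + l*(12 - 27*t) + 9*t^2 - 6*t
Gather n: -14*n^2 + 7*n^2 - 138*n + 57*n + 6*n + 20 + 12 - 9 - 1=-7*n^2 - 75*n + 22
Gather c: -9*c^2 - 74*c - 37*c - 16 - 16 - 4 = -9*c^2 - 111*c - 36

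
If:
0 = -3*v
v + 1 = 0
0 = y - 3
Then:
No Solution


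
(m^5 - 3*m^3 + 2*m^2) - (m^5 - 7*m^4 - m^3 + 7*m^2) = 7*m^4 - 2*m^3 - 5*m^2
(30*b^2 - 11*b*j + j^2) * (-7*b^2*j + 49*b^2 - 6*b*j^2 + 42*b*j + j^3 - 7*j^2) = -210*b^4*j + 1470*b^4 - 103*b^3*j^2 + 721*b^3*j + 89*b^2*j^3 - 623*b^2*j^2 - 17*b*j^4 + 119*b*j^3 + j^5 - 7*j^4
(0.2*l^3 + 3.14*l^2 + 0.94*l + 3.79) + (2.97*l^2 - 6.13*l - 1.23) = 0.2*l^3 + 6.11*l^2 - 5.19*l + 2.56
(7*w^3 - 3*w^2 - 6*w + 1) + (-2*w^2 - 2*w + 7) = 7*w^3 - 5*w^2 - 8*w + 8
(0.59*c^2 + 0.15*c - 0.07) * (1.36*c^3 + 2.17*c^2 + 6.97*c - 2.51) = 0.8024*c^5 + 1.4843*c^4 + 4.3426*c^3 - 0.5873*c^2 - 0.8644*c + 0.1757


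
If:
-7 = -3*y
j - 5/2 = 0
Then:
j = 5/2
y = 7/3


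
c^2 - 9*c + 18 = (c - 6)*(c - 3)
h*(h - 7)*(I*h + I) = I*h^3 - 6*I*h^2 - 7*I*h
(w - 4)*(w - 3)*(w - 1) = w^3 - 8*w^2 + 19*w - 12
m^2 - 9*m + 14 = (m - 7)*(m - 2)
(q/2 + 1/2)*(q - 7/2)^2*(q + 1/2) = q^4/2 - 11*q^3/4 + 9*q^2/8 + 119*q/16 + 49/16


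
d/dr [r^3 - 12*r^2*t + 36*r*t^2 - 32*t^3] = 3*r^2 - 24*r*t + 36*t^2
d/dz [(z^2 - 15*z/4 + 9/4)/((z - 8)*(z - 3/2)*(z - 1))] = (-8*z^4 + 60*z^3 - 197*z^2 + 186*z - 27)/(2*(4*z^6 - 84*z^5 + 613*z^4 - 1902*z^3 + 2857*z^2 - 2064*z + 576))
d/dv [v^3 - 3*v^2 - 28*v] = 3*v^2 - 6*v - 28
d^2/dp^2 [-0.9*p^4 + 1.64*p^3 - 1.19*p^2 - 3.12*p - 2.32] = -10.8*p^2 + 9.84*p - 2.38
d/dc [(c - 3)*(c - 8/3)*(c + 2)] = 3*c^2 - 22*c/3 - 10/3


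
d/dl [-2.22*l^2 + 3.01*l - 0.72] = 3.01 - 4.44*l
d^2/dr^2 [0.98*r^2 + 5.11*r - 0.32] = 1.96000000000000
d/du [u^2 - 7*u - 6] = 2*u - 7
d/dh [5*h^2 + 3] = 10*h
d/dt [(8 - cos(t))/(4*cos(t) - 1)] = 31*sin(t)/(4*cos(t) - 1)^2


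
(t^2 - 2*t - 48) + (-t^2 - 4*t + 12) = -6*t - 36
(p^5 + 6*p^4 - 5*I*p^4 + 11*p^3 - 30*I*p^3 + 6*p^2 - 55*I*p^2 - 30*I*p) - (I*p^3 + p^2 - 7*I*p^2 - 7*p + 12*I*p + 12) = p^5 + 6*p^4 - 5*I*p^4 + 11*p^3 - 31*I*p^3 + 5*p^2 - 48*I*p^2 + 7*p - 42*I*p - 12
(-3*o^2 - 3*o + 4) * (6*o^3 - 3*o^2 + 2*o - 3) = -18*o^5 - 9*o^4 + 27*o^3 - 9*o^2 + 17*o - 12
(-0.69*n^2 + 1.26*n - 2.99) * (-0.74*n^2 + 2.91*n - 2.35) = 0.5106*n^4 - 2.9403*n^3 + 7.5007*n^2 - 11.6619*n + 7.0265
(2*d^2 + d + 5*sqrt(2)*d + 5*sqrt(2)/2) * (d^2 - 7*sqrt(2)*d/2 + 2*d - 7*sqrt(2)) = 2*d^4 - 2*sqrt(2)*d^3 + 5*d^3 - 33*d^2 - 5*sqrt(2)*d^2 - 175*d/2 - 2*sqrt(2)*d - 35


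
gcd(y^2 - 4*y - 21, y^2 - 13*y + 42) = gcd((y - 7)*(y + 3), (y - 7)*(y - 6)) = y - 7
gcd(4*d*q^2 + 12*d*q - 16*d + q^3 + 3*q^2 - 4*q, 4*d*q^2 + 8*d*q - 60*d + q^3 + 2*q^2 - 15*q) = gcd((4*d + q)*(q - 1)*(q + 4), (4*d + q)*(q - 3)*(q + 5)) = 4*d + q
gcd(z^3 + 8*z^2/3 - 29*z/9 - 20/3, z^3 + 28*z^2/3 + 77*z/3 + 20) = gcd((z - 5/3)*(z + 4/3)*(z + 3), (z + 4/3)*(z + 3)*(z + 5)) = z^2 + 13*z/3 + 4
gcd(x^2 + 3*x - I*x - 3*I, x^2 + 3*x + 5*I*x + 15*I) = x + 3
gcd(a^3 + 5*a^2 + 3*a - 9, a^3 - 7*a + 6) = a^2 + 2*a - 3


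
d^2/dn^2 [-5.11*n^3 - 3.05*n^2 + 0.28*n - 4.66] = -30.66*n - 6.1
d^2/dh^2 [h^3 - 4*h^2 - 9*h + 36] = 6*h - 8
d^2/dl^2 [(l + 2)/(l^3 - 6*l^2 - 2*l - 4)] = 2*(-(l + 2)*(-3*l^2 + 12*l + 2)^2 + (-3*l^2 + 12*l - 3*(l - 2)*(l + 2) + 2)*(-l^3 + 6*l^2 + 2*l + 4))/(-l^3 + 6*l^2 + 2*l + 4)^3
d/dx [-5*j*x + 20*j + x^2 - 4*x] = -5*j + 2*x - 4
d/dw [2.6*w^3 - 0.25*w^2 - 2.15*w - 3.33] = 7.8*w^2 - 0.5*w - 2.15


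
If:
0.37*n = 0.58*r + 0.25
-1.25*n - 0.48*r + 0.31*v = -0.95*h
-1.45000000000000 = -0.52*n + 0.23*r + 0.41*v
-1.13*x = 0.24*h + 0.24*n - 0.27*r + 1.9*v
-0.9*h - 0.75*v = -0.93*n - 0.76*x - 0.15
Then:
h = 4.14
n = 2.45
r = 1.13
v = -1.06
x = 0.66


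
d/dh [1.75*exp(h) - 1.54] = 1.75*exp(h)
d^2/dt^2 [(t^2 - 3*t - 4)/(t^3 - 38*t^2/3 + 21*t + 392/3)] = 18*(3*t^6 - 27*t^5 + 81*t^4 - 1985*t^3 + 15420*t^2 - 30408*t + 50764)/(27*t^9 - 1026*t^8 + 14697*t^7 - 87380*t^6 + 40509*t^5 + 1690206*t^4 - 3997665*t^3 - 12850152*t^2 + 29042496*t + 60236288)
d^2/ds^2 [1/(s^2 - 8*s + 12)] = 2*(-s^2 + 8*s + 4*(s - 4)^2 - 12)/(s^2 - 8*s + 12)^3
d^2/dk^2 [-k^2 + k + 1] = -2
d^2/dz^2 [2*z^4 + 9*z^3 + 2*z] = 6*z*(4*z + 9)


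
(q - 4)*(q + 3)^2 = q^3 + 2*q^2 - 15*q - 36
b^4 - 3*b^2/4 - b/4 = b*(b - 1)*(b + 1/2)^2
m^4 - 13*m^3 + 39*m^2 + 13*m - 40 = (m - 8)*(m - 5)*(m - 1)*(m + 1)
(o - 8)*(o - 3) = o^2 - 11*o + 24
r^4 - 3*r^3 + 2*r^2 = r^2*(r - 2)*(r - 1)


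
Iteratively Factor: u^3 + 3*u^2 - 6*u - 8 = (u + 4)*(u^2 - u - 2) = (u + 1)*(u + 4)*(u - 2)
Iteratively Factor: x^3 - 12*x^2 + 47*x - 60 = (x - 5)*(x^2 - 7*x + 12) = (x - 5)*(x - 4)*(x - 3)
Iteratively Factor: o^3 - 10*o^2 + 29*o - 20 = (o - 5)*(o^2 - 5*o + 4) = (o - 5)*(o - 4)*(o - 1)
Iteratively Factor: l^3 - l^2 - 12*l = (l - 4)*(l^2 + 3*l) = (l - 4)*(l + 3)*(l)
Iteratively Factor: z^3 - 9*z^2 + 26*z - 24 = (z - 4)*(z^2 - 5*z + 6) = (z - 4)*(z - 2)*(z - 3)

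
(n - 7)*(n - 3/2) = n^2 - 17*n/2 + 21/2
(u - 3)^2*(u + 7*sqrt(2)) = u^3 - 6*u^2 + 7*sqrt(2)*u^2 - 42*sqrt(2)*u + 9*u + 63*sqrt(2)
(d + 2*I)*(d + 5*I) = d^2 + 7*I*d - 10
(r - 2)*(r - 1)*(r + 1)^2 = r^4 - r^3 - 3*r^2 + r + 2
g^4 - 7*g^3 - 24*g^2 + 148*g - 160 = (g - 8)*(g - 2)^2*(g + 5)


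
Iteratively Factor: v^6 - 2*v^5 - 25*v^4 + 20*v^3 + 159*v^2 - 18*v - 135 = (v - 5)*(v^5 + 3*v^4 - 10*v^3 - 30*v^2 + 9*v + 27) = (v - 5)*(v - 1)*(v^4 + 4*v^3 - 6*v^2 - 36*v - 27) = (v - 5)*(v - 1)*(v + 3)*(v^3 + v^2 - 9*v - 9) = (v - 5)*(v - 1)*(v + 3)^2*(v^2 - 2*v - 3) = (v - 5)*(v - 3)*(v - 1)*(v + 3)^2*(v + 1)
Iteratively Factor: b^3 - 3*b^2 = (b)*(b^2 - 3*b) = b*(b - 3)*(b)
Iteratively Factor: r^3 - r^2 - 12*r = (r + 3)*(r^2 - 4*r) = (r - 4)*(r + 3)*(r)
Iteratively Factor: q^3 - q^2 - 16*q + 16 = (q - 4)*(q^2 + 3*q - 4) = (q - 4)*(q + 4)*(q - 1)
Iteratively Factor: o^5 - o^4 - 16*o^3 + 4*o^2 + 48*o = (o - 2)*(o^4 + o^3 - 14*o^2 - 24*o) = (o - 2)*(o + 3)*(o^3 - 2*o^2 - 8*o) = (o - 2)*(o + 2)*(o + 3)*(o^2 - 4*o) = (o - 4)*(o - 2)*(o + 2)*(o + 3)*(o)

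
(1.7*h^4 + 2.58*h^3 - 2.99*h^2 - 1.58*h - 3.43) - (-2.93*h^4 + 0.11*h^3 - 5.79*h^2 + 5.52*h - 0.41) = 4.63*h^4 + 2.47*h^3 + 2.8*h^2 - 7.1*h - 3.02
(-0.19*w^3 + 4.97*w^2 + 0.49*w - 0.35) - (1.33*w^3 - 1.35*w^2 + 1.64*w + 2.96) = -1.52*w^3 + 6.32*w^2 - 1.15*w - 3.31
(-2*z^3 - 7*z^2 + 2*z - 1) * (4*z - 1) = -8*z^4 - 26*z^3 + 15*z^2 - 6*z + 1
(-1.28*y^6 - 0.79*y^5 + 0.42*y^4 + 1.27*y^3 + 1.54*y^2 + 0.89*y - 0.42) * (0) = 0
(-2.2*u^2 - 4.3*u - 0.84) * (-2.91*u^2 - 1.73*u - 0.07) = 6.402*u^4 + 16.319*u^3 + 10.0374*u^2 + 1.7542*u + 0.0588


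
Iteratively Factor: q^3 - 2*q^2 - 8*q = (q + 2)*(q^2 - 4*q) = (q - 4)*(q + 2)*(q)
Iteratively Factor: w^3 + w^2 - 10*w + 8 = (w - 2)*(w^2 + 3*w - 4) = (w - 2)*(w + 4)*(w - 1)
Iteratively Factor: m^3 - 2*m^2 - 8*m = (m + 2)*(m^2 - 4*m) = m*(m + 2)*(m - 4)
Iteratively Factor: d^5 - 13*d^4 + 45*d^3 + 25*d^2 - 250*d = (d - 5)*(d^4 - 8*d^3 + 5*d^2 + 50*d) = (d - 5)^2*(d^3 - 3*d^2 - 10*d) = (d - 5)^3*(d^2 + 2*d) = (d - 5)^3*(d + 2)*(d)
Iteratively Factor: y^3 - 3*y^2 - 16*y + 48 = (y - 4)*(y^2 + y - 12) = (y - 4)*(y + 4)*(y - 3)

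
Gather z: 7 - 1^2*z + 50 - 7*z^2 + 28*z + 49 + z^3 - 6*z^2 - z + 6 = z^3 - 13*z^2 + 26*z + 112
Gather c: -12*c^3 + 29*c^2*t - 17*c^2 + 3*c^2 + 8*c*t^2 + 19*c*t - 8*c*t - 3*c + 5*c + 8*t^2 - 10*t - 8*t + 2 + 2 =-12*c^3 + c^2*(29*t - 14) + c*(8*t^2 + 11*t + 2) + 8*t^2 - 18*t + 4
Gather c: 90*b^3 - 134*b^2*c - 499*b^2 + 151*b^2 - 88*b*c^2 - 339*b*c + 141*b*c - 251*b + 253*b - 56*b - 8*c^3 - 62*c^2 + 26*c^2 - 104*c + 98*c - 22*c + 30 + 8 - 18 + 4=90*b^3 - 348*b^2 - 54*b - 8*c^3 + c^2*(-88*b - 36) + c*(-134*b^2 - 198*b - 28) + 24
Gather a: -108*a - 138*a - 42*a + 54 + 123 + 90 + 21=288 - 288*a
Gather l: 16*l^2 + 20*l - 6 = 16*l^2 + 20*l - 6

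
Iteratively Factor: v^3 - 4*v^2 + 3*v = (v)*(v^2 - 4*v + 3) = v*(v - 1)*(v - 3)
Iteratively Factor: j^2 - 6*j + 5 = (j - 1)*(j - 5)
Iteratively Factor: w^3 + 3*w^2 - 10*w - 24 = (w + 2)*(w^2 + w - 12) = (w - 3)*(w + 2)*(w + 4)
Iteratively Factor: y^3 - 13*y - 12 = (y + 3)*(y^2 - 3*y - 4) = (y + 1)*(y + 3)*(y - 4)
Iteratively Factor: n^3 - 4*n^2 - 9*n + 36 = (n - 4)*(n^2 - 9) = (n - 4)*(n + 3)*(n - 3)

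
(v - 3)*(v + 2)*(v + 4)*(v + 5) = v^4 + 8*v^3 + 5*v^2 - 74*v - 120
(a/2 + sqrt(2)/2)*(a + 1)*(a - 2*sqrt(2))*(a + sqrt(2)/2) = a^4/2 - sqrt(2)*a^3/4 + a^3/2 - 5*a^2/2 - sqrt(2)*a^2/4 - 5*a/2 - sqrt(2)*a - sqrt(2)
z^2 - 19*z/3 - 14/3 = (z - 7)*(z + 2/3)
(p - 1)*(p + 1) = p^2 - 1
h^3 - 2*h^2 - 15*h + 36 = (h - 3)^2*(h + 4)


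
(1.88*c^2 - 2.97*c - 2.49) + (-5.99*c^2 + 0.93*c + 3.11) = -4.11*c^2 - 2.04*c + 0.62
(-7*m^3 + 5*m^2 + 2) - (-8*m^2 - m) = -7*m^3 + 13*m^2 + m + 2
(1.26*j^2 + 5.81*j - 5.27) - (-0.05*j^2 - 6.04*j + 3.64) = 1.31*j^2 + 11.85*j - 8.91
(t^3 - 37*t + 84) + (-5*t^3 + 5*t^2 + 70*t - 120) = -4*t^3 + 5*t^2 + 33*t - 36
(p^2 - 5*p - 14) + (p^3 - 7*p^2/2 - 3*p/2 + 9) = p^3 - 5*p^2/2 - 13*p/2 - 5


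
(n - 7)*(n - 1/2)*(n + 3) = n^3 - 9*n^2/2 - 19*n + 21/2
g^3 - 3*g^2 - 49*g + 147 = (g - 7)*(g - 3)*(g + 7)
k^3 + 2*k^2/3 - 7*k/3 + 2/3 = (k - 1)*(k - 1/3)*(k + 2)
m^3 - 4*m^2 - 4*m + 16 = (m - 4)*(m - 2)*(m + 2)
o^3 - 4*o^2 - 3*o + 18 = (o - 3)^2*(o + 2)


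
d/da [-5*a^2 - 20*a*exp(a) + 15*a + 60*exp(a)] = -20*a*exp(a) - 10*a + 40*exp(a) + 15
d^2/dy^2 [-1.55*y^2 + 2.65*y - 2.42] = -3.10000000000000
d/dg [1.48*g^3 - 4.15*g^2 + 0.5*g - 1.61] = 4.44*g^2 - 8.3*g + 0.5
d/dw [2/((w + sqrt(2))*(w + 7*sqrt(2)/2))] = 2*(-4*w - 9*sqrt(2))/(2*w^4 + 18*sqrt(2)*w^3 + 109*w^2 + 126*sqrt(2)*w + 98)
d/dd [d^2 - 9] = 2*d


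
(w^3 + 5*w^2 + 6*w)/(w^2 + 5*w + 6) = w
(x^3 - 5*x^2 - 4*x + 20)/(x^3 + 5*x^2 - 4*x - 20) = (x - 5)/(x + 5)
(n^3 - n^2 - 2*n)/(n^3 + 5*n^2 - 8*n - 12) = n/(n + 6)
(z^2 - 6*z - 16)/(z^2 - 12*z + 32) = (z + 2)/(z - 4)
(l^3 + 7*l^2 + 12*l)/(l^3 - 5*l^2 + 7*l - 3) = l*(l^2 + 7*l + 12)/(l^3 - 5*l^2 + 7*l - 3)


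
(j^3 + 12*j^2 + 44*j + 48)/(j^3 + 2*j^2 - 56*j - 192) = (j + 2)/(j - 8)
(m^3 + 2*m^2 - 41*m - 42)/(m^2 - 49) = (m^2 - 5*m - 6)/(m - 7)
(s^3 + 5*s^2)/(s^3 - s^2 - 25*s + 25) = s^2/(s^2 - 6*s + 5)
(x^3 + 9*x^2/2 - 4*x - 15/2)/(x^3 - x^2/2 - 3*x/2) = (x + 5)/x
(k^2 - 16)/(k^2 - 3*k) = (k^2 - 16)/(k*(k - 3))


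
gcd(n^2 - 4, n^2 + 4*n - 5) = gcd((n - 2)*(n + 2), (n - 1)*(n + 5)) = 1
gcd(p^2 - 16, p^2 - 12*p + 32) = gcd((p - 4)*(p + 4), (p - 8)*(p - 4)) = p - 4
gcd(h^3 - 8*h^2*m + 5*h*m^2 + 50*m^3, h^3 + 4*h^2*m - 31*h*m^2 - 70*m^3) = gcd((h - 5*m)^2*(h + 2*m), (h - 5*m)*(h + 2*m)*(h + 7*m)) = h^2 - 3*h*m - 10*m^2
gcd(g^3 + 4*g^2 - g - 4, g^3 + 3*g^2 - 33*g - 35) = g + 1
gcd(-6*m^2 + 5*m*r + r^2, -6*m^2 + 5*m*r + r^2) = -6*m^2 + 5*m*r + r^2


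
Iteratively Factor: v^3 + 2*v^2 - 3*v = (v + 3)*(v^2 - v) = (v - 1)*(v + 3)*(v)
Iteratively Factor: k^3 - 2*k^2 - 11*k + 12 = (k - 4)*(k^2 + 2*k - 3) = (k - 4)*(k + 3)*(k - 1)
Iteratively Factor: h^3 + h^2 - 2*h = (h)*(h^2 + h - 2) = h*(h + 2)*(h - 1)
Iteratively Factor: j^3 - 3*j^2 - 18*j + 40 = (j - 2)*(j^2 - j - 20) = (j - 2)*(j + 4)*(j - 5)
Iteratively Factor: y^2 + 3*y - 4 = (y - 1)*(y + 4)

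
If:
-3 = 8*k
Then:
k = -3/8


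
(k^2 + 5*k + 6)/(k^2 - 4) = (k + 3)/(k - 2)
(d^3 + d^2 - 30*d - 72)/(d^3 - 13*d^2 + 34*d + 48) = (d^2 + 7*d + 12)/(d^2 - 7*d - 8)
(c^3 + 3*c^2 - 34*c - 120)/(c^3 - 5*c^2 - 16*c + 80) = (c^2 - c - 30)/(c^2 - 9*c + 20)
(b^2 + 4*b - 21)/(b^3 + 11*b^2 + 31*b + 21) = (b - 3)/(b^2 + 4*b + 3)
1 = 1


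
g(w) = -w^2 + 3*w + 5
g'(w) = 3 - 2*w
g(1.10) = 7.09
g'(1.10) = 0.80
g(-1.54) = -1.99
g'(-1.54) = 6.08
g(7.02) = -23.22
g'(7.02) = -11.04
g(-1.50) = -1.75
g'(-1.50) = 6.00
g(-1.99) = -4.93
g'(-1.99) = 6.98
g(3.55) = 3.05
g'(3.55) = -4.10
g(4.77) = -3.44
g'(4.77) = -6.54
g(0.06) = 5.18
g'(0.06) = 2.88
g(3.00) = 5.00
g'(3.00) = -3.00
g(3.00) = 5.00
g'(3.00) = -3.00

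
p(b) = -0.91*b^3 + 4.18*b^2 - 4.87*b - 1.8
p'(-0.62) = -11.10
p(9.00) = -370.44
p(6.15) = -85.33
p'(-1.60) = -25.23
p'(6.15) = -56.71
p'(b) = -2.73*b^2 + 8.36*b - 4.87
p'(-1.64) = -25.92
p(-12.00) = 2231.04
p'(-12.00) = -498.31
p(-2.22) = 39.57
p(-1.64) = 21.44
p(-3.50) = 105.47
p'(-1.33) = -20.82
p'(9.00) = -150.76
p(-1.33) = 14.21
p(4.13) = -14.72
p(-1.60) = 20.42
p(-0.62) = 3.04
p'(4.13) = -16.91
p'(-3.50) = -67.57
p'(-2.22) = -36.88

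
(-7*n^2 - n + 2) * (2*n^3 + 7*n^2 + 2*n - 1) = -14*n^5 - 51*n^4 - 17*n^3 + 19*n^2 + 5*n - 2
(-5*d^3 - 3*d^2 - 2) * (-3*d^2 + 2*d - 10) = 15*d^5 - d^4 + 44*d^3 + 36*d^2 - 4*d + 20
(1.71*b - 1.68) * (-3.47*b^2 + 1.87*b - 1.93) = -5.9337*b^3 + 9.0273*b^2 - 6.4419*b + 3.2424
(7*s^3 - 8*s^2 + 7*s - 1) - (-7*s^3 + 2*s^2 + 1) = 14*s^3 - 10*s^2 + 7*s - 2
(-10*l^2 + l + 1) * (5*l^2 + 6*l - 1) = -50*l^4 - 55*l^3 + 21*l^2 + 5*l - 1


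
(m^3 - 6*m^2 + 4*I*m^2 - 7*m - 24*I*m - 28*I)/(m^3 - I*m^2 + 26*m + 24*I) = (m^2 - 6*m - 7)/(m^2 - 5*I*m + 6)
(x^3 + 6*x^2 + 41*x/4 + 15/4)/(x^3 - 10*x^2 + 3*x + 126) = (x^2 + 3*x + 5/4)/(x^2 - 13*x + 42)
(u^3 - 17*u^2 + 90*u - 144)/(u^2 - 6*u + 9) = (u^2 - 14*u + 48)/(u - 3)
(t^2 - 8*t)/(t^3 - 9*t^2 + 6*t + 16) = t/(t^2 - t - 2)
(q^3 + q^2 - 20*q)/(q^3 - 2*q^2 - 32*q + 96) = q*(q + 5)/(q^2 + 2*q - 24)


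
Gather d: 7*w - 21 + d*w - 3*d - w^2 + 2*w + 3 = d*(w - 3) - w^2 + 9*w - 18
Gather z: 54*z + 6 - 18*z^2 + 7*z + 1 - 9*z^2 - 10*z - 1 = -27*z^2 + 51*z + 6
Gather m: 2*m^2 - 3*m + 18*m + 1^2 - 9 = 2*m^2 + 15*m - 8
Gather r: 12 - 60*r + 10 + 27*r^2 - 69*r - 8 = 27*r^2 - 129*r + 14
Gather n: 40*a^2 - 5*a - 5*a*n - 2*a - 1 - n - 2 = 40*a^2 - 7*a + n*(-5*a - 1) - 3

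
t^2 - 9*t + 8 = (t - 8)*(t - 1)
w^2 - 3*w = w*(w - 3)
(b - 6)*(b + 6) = b^2 - 36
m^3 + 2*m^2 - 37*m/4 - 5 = (m - 5/2)*(m + 1/2)*(m + 4)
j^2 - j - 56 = (j - 8)*(j + 7)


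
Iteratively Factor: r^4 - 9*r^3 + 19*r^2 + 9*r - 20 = (r - 5)*(r^3 - 4*r^2 - r + 4) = (r - 5)*(r + 1)*(r^2 - 5*r + 4) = (r - 5)*(r - 1)*(r + 1)*(r - 4)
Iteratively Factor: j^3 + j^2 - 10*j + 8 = (j - 2)*(j^2 + 3*j - 4) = (j - 2)*(j - 1)*(j + 4)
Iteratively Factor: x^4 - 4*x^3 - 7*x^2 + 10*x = (x + 2)*(x^3 - 6*x^2 + 5*x) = (x - 5)*(x + 2)*(x^2 - x) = x*(x - 5)*(x + 2)*(x - 1)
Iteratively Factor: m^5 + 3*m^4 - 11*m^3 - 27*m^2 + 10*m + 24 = (m - 3)*(m^4 + 6*m^3 + 7*m^2 - 6*m - 8) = (m - 3)*(m + 4)*(m^3 + 2*m^2 - m - 2) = (m - 3)*(m + 2)*(m + 4)*(m^2 - 1) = (m - 3)*(m - 1)*(m + 2)*(m + 4)*(m + 1)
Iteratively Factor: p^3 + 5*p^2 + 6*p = (p)*(p^2 + 5*p + 6) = p*(p + 3)*(p + 2)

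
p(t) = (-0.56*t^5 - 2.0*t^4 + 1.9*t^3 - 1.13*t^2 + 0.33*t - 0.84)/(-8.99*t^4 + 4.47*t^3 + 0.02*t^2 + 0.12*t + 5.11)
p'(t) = (35.96*t^3 - 13.41*t^2 - 0.04*t - 0.12)*(-0.56*t^5 - 2.0*t^4 + 1.9*t^3 - 1.13*t^2 + 0.33*t - 0.84)/(-8.99*t^4 + 4.47*t^3 + 0.02*t^2 + 0.12*t + 5.11)^2 + (-2.8*t^4 - 8.0*t^3 + 5.7*t^2 - 2.26*t + 0.33)/(-8.99*t^4 + 4.47*t^3 + 0.02*t^2 + 0.12*t + 5.11) = (5.0344*t^8 - 5.00639999999999*t^7 + 8.1074*t^6 - 20.6662*t^5 - 1.03879999999999*t^4 - 73.5806*t^3 + 40.2492*t^2 - 11.515*t + 1.7871)/(80.8201*t^8 - 80.3706*t^7 + 19.6213*t^6 - 1.9788*t^5 - 90.8046*t^4 + 45.6882*t^3 + 0.2188*t^2 + 1.2264*t + 26.1121)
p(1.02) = -9.20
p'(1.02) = -861.39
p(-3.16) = 0.09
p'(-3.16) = 0.08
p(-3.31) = 0.08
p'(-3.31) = 0.08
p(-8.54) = -0.27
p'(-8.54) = 0.06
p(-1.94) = 0.21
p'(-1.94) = 0.13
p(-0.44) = -0.33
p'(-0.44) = 1.13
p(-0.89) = 1.14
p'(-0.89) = 8.07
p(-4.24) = 0.01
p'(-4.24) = 0.07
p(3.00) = 0.43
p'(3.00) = 0.06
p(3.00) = 0.43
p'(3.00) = 0.06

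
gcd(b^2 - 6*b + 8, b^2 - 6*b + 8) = b^2 - 6*b + 8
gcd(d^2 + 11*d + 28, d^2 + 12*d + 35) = d + 7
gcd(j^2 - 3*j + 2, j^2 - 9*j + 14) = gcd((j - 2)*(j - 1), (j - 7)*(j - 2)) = j - 2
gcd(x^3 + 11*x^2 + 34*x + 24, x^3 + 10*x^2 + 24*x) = x^2 + 10*x + 24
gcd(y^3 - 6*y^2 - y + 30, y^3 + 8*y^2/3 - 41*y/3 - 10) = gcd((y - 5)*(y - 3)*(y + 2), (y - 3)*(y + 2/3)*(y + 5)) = y - 3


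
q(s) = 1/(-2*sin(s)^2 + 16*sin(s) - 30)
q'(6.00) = -0.01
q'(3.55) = 0.01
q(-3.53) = -0.04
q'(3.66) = 0.01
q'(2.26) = 0.02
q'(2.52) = 0.02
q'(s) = (4*sin(s)*cos(s) - 16*cos(s))/(-2*sin(s)^2 + 16*sin(s) - 30)^2 = (sin(s) - 4)*cos(s)/(sin(s)^2 - 8*sin(s) + 15)^2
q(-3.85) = -0.05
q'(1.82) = 0.01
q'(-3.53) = 0.02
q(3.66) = -0.03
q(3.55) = -0.03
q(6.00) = -0.03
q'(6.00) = -0.01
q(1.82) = -0.06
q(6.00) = -0.03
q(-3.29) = -0.04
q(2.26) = -0.05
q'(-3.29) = 0.02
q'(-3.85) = 0.02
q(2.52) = -0.05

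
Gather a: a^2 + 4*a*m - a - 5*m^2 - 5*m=a^2 + a*(4*m - 1) - 5*m^2 - 5*m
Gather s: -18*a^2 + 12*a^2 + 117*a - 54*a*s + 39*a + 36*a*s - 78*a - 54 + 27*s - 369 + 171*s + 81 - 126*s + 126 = -6*a^2 + 78*a + s*(72 - 18*a) - 216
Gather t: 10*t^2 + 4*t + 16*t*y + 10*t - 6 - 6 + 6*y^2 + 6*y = 10*t^2 + t*(16*y + 14) + 6*y^2 + 6*y - 12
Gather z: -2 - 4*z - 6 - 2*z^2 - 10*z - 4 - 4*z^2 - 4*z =-6*z^2 - 18*z - 12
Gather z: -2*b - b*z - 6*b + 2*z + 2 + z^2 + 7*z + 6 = -8*b + z^2 + z*(9 - b) + 8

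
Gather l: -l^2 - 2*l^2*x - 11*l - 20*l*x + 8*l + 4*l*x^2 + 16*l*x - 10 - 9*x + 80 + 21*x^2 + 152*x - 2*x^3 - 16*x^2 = l^2*(-2*x - 1) + l*(4*x^2 - 4*x - 3) - 2*x^3 + 5*x^2 + 143*x + 70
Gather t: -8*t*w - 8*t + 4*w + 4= t*(-8*w - 8) + 4*w + 4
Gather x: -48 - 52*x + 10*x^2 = 10*x^2 - 52*x - 48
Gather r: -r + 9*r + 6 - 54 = 8*r - 48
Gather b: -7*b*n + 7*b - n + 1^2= b*(7 - 7*n) - n + 1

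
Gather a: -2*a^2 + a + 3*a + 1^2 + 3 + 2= -2*a^2 + 4*a + 6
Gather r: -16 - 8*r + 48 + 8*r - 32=0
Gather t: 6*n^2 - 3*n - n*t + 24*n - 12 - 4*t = 6*n^2 + 21*n + t*(-n - 4) - 12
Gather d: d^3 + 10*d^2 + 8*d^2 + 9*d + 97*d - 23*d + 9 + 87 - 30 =d^3 + 18*d^2 + 83*d + 66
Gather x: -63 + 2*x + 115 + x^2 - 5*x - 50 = x^2 - 3*x + 2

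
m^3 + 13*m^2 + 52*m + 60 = (m + 2)*(m + 5)*(m + 6)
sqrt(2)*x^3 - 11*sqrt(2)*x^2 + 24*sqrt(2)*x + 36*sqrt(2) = (x - 6)^2*(sqrt(2)*x + sqrt(2))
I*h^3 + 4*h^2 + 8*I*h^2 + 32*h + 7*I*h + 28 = (h + 7)*(h - 4*I)*(I*h + I)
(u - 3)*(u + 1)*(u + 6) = u^3 + 4*u^2 - 15*u - 18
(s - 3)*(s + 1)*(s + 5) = s^3 + 3*s^2 - 13*s - 15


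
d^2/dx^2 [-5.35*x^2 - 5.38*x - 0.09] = -10.7000000000000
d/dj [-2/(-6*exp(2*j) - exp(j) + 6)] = (-24*exp(j) - 2)*exp(j)/(6*exp(2*j) + exp(j) - 6)^2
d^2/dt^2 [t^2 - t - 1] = 2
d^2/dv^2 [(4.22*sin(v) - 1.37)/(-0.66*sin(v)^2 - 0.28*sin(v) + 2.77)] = (1.838232*sin(v)^5 - 3.166944*sin(v)^4 + 41.854032*sin(v)^3 - 3.27228*sin(v)^2 - 13.453902*sin(v) - 1.32198)/(0.66*sin(v)^2 + 0.28*sin(v) - 2.77)^3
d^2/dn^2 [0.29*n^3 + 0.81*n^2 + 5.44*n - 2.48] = 1.74*n + 1.62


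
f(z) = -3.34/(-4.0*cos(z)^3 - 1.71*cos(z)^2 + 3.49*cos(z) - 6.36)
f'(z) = -3.34*(-12.0*sin(z)*cos(z)^2 - 3.42*sin(z)*cos(z) + 3.49*sin(z))/(-4.0*cos(z)^3 - 1.71*cos(z)^2 + 3.49*cos(z) - 6.36)^2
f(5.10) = 0.61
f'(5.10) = 0.05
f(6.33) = 0.39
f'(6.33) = 0.03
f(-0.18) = 0.40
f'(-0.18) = -0.10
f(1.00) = 0.60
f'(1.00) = 0.17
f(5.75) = 0.47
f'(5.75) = -0.28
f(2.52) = 0.41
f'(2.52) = 0.05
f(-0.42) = 0.44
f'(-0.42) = -0.22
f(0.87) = 0.57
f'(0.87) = 0.27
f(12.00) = 0.47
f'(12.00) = -0.29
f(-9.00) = 0.42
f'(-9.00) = -0.07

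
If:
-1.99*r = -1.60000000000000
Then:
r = 0.80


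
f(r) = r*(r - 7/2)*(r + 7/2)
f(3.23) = -5.87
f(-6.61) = -207.83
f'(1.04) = -9.01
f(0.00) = 0.00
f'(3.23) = 19.05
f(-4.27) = -25.55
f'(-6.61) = 118.83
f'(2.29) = 3.48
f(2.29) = -16.04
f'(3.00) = 14.75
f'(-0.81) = -10.28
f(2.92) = -10.87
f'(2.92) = 13.33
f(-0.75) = 8.77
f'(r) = r*(r - 7/2) + r*(r + 7/2) + (r - 7/2)*(r + 7/2) = 3*r^2 - 49/4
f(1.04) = -11.62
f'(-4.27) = 42.45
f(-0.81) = 9.39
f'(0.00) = -12.25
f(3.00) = -9.75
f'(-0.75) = -10.56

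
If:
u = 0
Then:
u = 0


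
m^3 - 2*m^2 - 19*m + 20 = (m - 5)*(m - 1)*(m + 4)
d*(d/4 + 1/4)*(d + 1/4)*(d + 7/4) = d^4/4 + 3*d^3/4 + 39*d^2/64 + 7*d/64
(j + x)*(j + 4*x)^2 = j^3 + 9*j^2*x + 24*j*x^2 + 16*x^3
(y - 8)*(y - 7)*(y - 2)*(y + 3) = y^4 - 14*y^3 + 35*y^2 + 146*y - 336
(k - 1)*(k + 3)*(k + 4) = k^3 + 6*k^2 + 5*k - 12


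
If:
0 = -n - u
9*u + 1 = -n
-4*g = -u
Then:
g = -1/32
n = 1/8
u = -1/8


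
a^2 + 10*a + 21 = (a + 3)*(a + 7)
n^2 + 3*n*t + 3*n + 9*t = (n + 3)*(n + 3*t)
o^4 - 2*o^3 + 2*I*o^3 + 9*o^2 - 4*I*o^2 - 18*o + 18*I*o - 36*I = (o - 2)*(o - 3*I)*(o + 2*I)*(o + 3*I)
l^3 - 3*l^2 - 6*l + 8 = (l - 4)*(l - 1)*(l + 2)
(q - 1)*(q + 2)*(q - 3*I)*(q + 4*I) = q^4 + q^3 + I*q^3 + 10*q^2 + I*q^2 + 12*q - 2*I*q - 24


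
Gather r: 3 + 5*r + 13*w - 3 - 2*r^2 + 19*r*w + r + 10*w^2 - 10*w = -2*r^2 + r*(19*w + 6) + 10*w^2 + 3*w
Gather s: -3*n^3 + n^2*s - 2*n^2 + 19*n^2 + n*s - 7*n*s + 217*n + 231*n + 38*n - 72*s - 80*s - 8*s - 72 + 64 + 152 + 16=-3*n^3 + 17*n^2 + 486*n + s*(n^2 - 6*n - 160) + 160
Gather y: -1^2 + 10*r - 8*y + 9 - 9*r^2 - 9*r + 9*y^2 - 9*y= -9*r^2 + r + 9*y^2 - 17*y + 8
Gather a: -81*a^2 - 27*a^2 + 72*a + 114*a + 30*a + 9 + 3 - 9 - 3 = -108*a^2 + 216*a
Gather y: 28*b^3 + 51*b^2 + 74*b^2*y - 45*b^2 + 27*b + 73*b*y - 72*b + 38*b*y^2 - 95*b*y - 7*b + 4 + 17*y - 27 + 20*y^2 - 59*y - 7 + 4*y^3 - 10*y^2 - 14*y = 28*b^3 + 6*b^2 - 52*b + 4*y^3 + y^2*(38*b + 10) + y*(74*b^2 - 22*b - 56) - 30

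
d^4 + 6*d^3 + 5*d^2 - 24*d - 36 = (d - 2)*(d + 2)*(d + 3)^2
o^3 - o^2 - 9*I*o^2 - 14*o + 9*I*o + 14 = (o - 1)*(o - 7*I)*(o - 2*I)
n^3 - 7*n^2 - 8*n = n*(n - 8)*(n + 1)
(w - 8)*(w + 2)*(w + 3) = w^3 - 3*w^2 - 34*w - 48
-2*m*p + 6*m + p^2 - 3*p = (-2*m + p)*(p - 3)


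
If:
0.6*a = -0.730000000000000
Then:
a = -1.22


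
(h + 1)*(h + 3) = h^2 + 4*h + 3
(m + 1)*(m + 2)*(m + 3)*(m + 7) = m^4 + 13*m^3 + 53*m^2 + 83*m + 42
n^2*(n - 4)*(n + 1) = n^4 - 3*n^3 - 4*n^2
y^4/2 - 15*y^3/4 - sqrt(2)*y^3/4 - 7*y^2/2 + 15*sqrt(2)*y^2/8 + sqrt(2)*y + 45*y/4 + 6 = (y/2 + sqrt(2)/2)*(y - 8)*(y + 1/2)*(y - 3*sqrt(2)/2)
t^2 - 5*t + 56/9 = (t - 8/3)*(t - 7/3)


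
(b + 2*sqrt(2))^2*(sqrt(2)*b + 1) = sqrt(2)*b^3 + 9*b^2 + 12*sqrt(2)*b + 8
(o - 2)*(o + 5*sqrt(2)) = o^2 - 2*o + 5*sqrt(2)*o - 10*sqrt(2)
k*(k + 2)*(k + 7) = k^3 + 9*k^2 + 14*k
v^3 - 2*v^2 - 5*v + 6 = (v - 3)*(v - 1)*(v + 2)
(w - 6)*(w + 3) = w^2 - 3*w - 18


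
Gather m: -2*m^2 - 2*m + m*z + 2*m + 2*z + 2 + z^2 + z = -2*m^2 + m*z + z^2 + 3*z + 2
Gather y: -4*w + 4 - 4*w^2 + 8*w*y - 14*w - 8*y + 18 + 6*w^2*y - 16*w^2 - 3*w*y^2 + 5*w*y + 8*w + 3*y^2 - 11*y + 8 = -20*w^2 - 10*w + y^2*(3 - 3*w) + y*(6*w^2 + 13*w - 19) + 30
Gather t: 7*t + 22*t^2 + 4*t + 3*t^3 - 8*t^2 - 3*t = 3*t^3 + 14*t^2 + 8*t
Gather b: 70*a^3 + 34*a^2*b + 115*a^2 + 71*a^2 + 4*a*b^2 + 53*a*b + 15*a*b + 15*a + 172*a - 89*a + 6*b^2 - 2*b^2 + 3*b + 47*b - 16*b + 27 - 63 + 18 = 70*a^3 + 186*a^2 + 98*a + b^2*(4*a + 4) + b*(34*a^2 + 68*a + 34) - 18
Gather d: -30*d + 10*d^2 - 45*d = 10*d^2 - 75*d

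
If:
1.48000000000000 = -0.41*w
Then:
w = -3.61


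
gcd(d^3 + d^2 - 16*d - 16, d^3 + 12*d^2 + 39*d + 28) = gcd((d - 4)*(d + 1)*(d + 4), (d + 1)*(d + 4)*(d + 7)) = d^2 + 5*d + 4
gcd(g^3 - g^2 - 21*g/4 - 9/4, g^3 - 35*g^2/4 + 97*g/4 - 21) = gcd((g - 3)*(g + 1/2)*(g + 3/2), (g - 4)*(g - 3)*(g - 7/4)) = g - 3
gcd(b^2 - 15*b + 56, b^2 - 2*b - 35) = b - 7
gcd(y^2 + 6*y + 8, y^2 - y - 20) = y + 4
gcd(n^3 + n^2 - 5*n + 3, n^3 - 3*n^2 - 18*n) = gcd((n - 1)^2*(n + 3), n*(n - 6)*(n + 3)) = n + 3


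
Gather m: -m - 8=-m - 8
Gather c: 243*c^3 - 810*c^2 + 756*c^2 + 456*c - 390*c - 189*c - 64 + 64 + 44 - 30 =243*c^3 - 54*c^2 - 123*c + 14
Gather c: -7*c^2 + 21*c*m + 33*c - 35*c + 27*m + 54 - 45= -7*c^2 + c*(21*m - 2) + 27*m + 9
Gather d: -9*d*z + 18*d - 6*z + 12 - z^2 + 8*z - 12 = d*(18 - 9*z) - z^2 + 2*z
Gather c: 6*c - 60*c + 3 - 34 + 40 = 9 - 54*c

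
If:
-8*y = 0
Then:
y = 0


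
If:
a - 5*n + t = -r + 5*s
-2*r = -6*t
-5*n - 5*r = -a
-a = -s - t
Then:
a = 24*t/5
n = -51*t/25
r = 3*t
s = 19*t/5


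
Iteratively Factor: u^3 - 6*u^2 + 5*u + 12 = (u - 4)*(u^2 - 2*u - 3) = (u - 4)*(u - 3)*(u + 1)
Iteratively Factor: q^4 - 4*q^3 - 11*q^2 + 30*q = (q + 3)*(q^3 - 7*q^2 + 10*q) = q*(q + 3)*(q^2 - 7*q + 10) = q*(q - 5)*(q + 3)*(q - 2)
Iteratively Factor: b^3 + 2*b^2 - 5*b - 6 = (b + 3)*(b^2 - b - 2) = (b - 2)*(b + 3)*(b + 1)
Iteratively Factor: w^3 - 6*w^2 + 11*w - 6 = (w - 1)*(w^2 - 5*w + 6) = (w - 2)*(w - 1)*(w - 3)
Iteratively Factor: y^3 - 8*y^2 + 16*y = (y)*(y^2 - 8*y + 16) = y*(y - 4)*(y - 4)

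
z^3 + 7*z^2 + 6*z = z*(z + 1)*(z + 6)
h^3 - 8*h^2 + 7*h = h*(h - 7)*(h - 1)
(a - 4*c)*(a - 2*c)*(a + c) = a^3 - 5*a^2*c + 2*a*c^2 + 8*c^3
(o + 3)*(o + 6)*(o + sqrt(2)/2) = o^3 + sqrt(2)*o^2/2 + 9*o^2 + 9*sqrt(2)*o/2 + 18*o + 9*sqrt(2)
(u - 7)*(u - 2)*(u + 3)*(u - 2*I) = u^4 - 6*u^3 - 2*I*u^3 - 13*u^2 + 12*I*u^2 + 42*u + 26*I*u - 84*I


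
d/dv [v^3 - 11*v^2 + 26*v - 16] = 3*v^2 - 22*v + 26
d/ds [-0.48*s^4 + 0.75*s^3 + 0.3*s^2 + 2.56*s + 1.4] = -1.92*s^3 + 2.25*s^2 + 0.6*s + 2.56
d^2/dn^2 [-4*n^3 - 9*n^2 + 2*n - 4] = -24*n - 18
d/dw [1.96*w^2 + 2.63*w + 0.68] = 3.92*w + 2.63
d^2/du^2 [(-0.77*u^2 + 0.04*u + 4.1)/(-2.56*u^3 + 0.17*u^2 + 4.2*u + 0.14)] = (10.092544*u^6 - 1.572864*u^5 - 272.658432*u^4 + 30.45064*u^3 + 263.506272*u^2 - 26.375328*u - 144.375616)/(16.777216*u^9 - 3.342336*u^8 - 82.353408*u^7 + 8.209615*u^6 + 135.476628*u^5 + 0.023142*u^4 - 74.537232*u^3 - 7.418796*u^2 - 0.24696*u - 0.002744)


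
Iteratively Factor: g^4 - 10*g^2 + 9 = (g + 1)*(g^3 - g^2 - 9*g + 9) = (g - 1)*(g + 1)*(g^2 - 9) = (g - 3)*(g - 1)*(g + 1)*(g + 3)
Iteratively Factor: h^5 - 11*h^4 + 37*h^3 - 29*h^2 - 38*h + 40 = (h - 5)*(h^4 - 6*h^3 + 7*h^2 + 6*h - 8) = (h - 5)*(h - 1)*(h^3 - 5*h^2 + 2*h + 8) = (h - 5)*(h - 4)*(h - 1)*(h^2 - h - 2) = (h - 5)*(h - 4)*(h - 2)*(h - 1)*(h + 1)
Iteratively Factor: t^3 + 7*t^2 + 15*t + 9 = (t + 1)*(t^2 + 6*t + 9) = (t + 1)*(t + 3)*(t + 3)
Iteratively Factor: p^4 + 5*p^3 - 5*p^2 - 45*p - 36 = (p + 1)*(p^3 + 4*p^2 - 9*p - 36) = (p + 1)*(p + 3)*(p^2 + p - 12) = (p - 3)*(p + 1)*(p + 3)*(p + 4)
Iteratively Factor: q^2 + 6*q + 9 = (q + 3)*(q + 3)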